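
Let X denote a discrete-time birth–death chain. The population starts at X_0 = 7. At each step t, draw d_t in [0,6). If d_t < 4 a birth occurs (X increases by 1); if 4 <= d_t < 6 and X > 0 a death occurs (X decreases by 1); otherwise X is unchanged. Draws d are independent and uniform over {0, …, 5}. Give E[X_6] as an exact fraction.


X can drop by at most 1 per step and X_0 = 7 > T = 6, so X_t >= 7 − t >= 1 > 0 for every t <= 6: the floor at 0 (the 'and X > 0' condition) never binds. Hence X_6 = X_0 + Σ_{t<6} Y_t with i.i.d. increments Y_t = y(d_t) ∈ {+1, −1, 0}.
Outcome values over d=0..5: [1, 1, 1, 1, -1, -1]
Σy = 2, Σy² = 6, M = 6
μ = 2/6 = 1/3,  σ² = 6/6 − (1/3)² = 8/9
E[X_6] = 7 + 6·(1/3) = 9

9


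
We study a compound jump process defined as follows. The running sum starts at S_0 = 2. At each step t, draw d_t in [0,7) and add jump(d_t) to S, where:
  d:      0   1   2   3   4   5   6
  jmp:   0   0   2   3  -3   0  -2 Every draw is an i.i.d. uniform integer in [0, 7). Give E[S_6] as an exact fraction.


2

Outcome values over d=0..6: [0, 0, 2, 3, -3, 0, -2]
Σy = 0, Σy² = 26, M = 7
μ = 0/7 = 0,  σ² = 26/7 − (0)² = 26/7
E[S_6] = 2 + 6·(0) = 2


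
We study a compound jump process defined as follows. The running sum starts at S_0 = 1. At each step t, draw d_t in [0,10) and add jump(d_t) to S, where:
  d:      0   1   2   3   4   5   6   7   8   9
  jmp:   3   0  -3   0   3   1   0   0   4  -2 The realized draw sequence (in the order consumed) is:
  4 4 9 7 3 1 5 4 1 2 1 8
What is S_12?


t=0: S=1, d=4, jump=3, S_1=4
t=1: S=4, d=4, jump=3, S_2=7
t=2: S=7, d=9, jump=-2, S_3=5
t=3: S=5, d=7, jump=0, S_4=5
t=4: S=5, d=3, jump=0, S_5=5
t=5: S=5, d=1, jump=0, S_6=5
t=6: S=5, d=5, jump=1, S_7=6
t=7: S=6, d=4, jump=3, S_8=9
t=8: S=9, d=1, jump=0, S_9=9
t=9: S=9, d=2, jump=-3, S_10=6
t=10: S=6, d=1, jump=0, S_11=6
t=11: S=6, d=8, jump=4, S_12=10

10


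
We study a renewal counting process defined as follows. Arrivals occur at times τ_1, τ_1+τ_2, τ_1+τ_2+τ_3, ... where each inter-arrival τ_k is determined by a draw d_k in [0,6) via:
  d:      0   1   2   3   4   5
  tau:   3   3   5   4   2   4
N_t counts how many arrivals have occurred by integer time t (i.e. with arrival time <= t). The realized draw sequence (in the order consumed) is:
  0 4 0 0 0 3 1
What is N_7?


draw d_1=0: τ_1=3, arrival time A_1=3
draw d_2=4: τ_2=2, arrival time A_2=5
draw d_3=0: τ_3=3, arrival time A_3=8
draw d_4=0: τ_4=3, arrival time A_4=11
draw d_5=0: τ_5=3, arrival time A_5=14
draw d_6=3: τ_6=4, arrival time A_6=18
draw d_7=1: τ_7=3, arrival time A_7=21
N_t over t=0..7: 0:0 1:0 2:0 3:1 4:1 5:2 6:2 7:2

2


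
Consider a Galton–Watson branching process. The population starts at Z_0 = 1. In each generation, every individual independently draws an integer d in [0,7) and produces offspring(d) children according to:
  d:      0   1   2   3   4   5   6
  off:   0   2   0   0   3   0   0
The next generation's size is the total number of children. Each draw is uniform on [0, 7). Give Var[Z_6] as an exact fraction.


Outcome values over d=0..6: [0, 2, 0, 0, 3, 0, 0]
Σy = 5, Σy² = 13, M = 7
μ = 5/7 = 5/7,  σ² = 13/7 − (5/7)² = 66/49
V_0 = 0, E_0 = 1
V_1 = 66/49·E_0 + (5/7)²·V_0 = 66/49;  E_1 = 5/7
V_2 = 66/49·E_1 + (5/7)²·V_1 = 3960/2401;  E_2 = 25/49
V_3 = 66/49·E_2 + (5/7)²·V_2 = 179850/117649;  E_3 = 125/343
V_4 = 66/49·E_3 + (5/7)²·V_3 = 7326000/5764801;  E_4 = 625/2401
V_5 = 66/49·E_4 + (5/7)²·V_4 = 282191250/282475249;  E_5 = 3125/16807
V_6 = 66/49·E_5 + (5/7)²·V_5 = 10521225000/13841287201;  E_6 = 15625/117649

10521225000/13841287201


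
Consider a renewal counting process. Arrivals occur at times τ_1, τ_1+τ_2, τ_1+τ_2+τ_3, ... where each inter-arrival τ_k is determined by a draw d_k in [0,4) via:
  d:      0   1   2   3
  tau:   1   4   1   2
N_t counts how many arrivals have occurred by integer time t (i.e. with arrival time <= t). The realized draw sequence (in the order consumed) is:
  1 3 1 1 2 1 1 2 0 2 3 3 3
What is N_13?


draw d_1=1: τ_1=4, arrival time A_1=4
draw d_2=3: τ_2=2, arrival time A_2=6
draw d_3=1: τ_3=4, arrival time A_3=10
draw d_4=1: τ_4=4, arrival time A_4=14
draw d_5=2: τ_5=1, arrival time A_5=15
draw d_6=1: τ_6=4, arrival time A_6=19
draw d_7=1: τ_7=4, arrival time A_7=23
draw d_8=2: τ_8=1, arrival time A_8=24
draw d_9=0: τ_9=1, arrival time A_9=25
draw d_10=2: τ_10=1, arrival time A_10=26
draw d_11=3: τ_11=2, arrival time A_11=28
draw d_12=3: τ_12=2, arrival time A_12=30
draw d_13=3: τ_13=2, arrival time A_13=32
N_t over t=0..13: 0:0 1:0 2:0 3:0 4:1 5:1 6:2 7:2 8:2 9:2 10:3 11:3 12:3 13:3

3


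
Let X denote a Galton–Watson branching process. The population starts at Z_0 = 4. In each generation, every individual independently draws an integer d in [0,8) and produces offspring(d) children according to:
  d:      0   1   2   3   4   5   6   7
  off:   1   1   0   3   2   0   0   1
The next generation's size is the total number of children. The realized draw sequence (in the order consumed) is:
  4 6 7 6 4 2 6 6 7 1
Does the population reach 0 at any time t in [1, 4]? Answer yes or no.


gen 0: Z_0=4, draws=[4, 6, 7, 6], offspring=[2, 0, 1, 0], Z_1=3
gen 1: Z_1=3, draws=[4, 2, 6], offspring=[2, 0, 0], Z_2=2
gen 2: Z_2=2, draws=[6, 7], offspring=[0, 1], Z_3=1
gen 3: Z_3=1, draws=[1], offspring=[1], Z_4=1

no


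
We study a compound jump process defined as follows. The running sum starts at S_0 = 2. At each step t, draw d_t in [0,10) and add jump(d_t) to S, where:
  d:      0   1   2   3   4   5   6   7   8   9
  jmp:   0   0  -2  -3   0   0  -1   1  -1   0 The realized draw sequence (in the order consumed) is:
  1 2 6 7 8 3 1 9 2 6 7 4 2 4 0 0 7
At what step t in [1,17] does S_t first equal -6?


9

t=0: S=2, d=1, jump=0, S_1=2
t=1: S=2, d=2, jump=-2, S_2=0
t=2: S=0, d=6, jump=-1, S_3=-1
t=3: S=-1, d=7, jump=1, S_4=0
t=4: S=0, d=8, jump=-1, S_5=-1
t=5: S=-1, d=3, jump=-3, S_6=-4
t=6: S=-4, d=1, jump=0, S_7=-4
t=7: S=-4, d=9, jump=0, S_8=-4
t=8: S=-4, d=2, jump=-2, S_9=-6
t=9: S=-6, d=6, jump=-1, S_10=-7
t=10: S=-7, d=7, jump=1, S_11=-6
t=11: S=-6, d=4, jump=0, S_12=-6
t=12: S=-6, d=2, jump=-2, S_13=-8
t=13: S=-8, d=4, jump=0, S_14=-8
t=14: S=-8, d=0, jump=0, S_15=-8
t=15: S=-8, d=0, jump=0, S_16=-8
t=16: S=-8, d=7, jump=1, S_17=-7


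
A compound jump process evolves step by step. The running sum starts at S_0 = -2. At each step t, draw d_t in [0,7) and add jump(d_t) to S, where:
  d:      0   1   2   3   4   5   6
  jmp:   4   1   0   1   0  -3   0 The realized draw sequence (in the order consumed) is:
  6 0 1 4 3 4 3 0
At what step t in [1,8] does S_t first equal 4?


5

t=0: S=-2, d=6, jump=0, S_1=-2
t=1: S=-2, d=0, jump=4, S_2=2
t=2: S=2, d=1, jump=1, S_3=3
t=3: S=3, d=4, jump=0, S_4=3
t=4: S=3, d=3, jump=1, S_5=4
t=5: S=4, d=4, jump=0, S_6=4
t=6: S=4, d=3, jump=1, S_7=5
t=7: S=5, d=0, jump=4, S_8=9


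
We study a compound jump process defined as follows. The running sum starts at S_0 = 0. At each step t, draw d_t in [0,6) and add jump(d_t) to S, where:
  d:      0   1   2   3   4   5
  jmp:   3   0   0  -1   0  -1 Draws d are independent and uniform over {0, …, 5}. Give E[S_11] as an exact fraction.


11/6

Outcome values over d=0..5: [3, 0, 0, -1, 0, -1]
Σy = 1, Σy² = 11, M = 6
μ = 1/6 = 1/6,  σ² = 11/6 − (1/6)² = 65/36
E[S_11] = 0 + 11·(1/6) = 11/6


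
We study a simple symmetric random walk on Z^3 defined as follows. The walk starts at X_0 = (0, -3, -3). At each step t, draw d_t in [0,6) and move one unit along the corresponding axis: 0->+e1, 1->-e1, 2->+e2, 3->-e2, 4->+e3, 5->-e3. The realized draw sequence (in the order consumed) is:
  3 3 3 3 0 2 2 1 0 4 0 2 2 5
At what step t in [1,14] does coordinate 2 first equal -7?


4

t=0: X=(0, -3, -3), d=3 → -e2, X_1=(0, -4, -3)
t=1: X=(0, -4, -3), d=3 → -e2, X_2=(0, -5, -3)
t=2: X=(0, -5, -3), d=3 → -e2, X_3=(0, -6, -3)
t=3: X=(0, -6, -3), d=3 → -e2, X_4=(0, -7, -3)
t=4: X=(0, -7, -3), d=0 → +e1, X_5=(1, -7, -3)
t=5: X=(1, -7, -3), d=2 → +e2, X_6=(1, -6, -3)
t=6: X=(1, -6, -3), d=2 → +e2, X_7=(1, -5, -3)
t=7: X=(1, -5, -3), d=1 → -e1, X_8=(0, -5, -3)
t=8: X=(0, -5, -3), d=0 → +e1, X_9=(1, -5, -3)
t=9: X=(1, -5, -3), d=4 → +e3, X_10=(1, -5, -2)
t=10: X=(1, -5, -2), d=0 → +e1, X_11=(2, -5, -2)
t=11: X=(2, -5, -2), d=2 → +e2, X_12=(2, -4, -2)
t=12: X=(2, -4, -2), d=2 → +e2, X_13=(2, -3, -2)
t=13: X=(2, -3, -2), d=5 → -e3, X_14=(2, -3, -3)


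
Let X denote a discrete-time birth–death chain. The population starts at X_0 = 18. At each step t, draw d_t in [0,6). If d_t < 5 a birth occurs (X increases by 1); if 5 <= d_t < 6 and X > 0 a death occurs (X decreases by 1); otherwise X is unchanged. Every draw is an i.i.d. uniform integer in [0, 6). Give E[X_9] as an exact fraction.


X can drop by at most 1 per step and X_0 = 18 > T = 9, so X_t >= 18 − t >= 9 > 0 for every t <= 9: the floor at 0 (the 'and X > 0' condition) never binds. Hence X_9 = X_0 + Σ_{t<9} Y_t with i.i.d. increments Y_t = y(d_t) ∈ {+1, −1, 0}.
Outcome values over d=0..5: [1, 1, 1, 1, 1, -1]
Σy = 4, Σy² = 6, M = 6
μ = 4/6 = 2/3,  σ² = 6/6 − (2/3)² = 5/9
E[X_9] = 18 + 9·(2/3) = 24

24


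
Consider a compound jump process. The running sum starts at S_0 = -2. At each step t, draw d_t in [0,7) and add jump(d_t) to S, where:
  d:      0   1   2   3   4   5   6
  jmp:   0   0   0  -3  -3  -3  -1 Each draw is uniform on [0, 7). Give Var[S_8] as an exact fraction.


768/49

Outcome values over d=0..6: [0, 0, 0, -3, -3, -3, -1]
Σy = -10, Σy² = 28, M = 7
μ = -10/7 = -10/7,  σ² = 28/7 − (-10/7)² = 96/49
Independent increments: Var[S_8] = 8·σ² = 8·(96/49) = 768/49


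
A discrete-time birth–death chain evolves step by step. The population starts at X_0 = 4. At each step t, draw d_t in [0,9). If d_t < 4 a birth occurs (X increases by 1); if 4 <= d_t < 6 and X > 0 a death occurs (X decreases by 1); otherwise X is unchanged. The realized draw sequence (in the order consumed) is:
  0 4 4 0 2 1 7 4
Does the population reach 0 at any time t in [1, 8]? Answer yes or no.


no

t=0: X=4, d=0 → birth, X_1=5
t=1: X=5, d=4 → death, X_2=4
t=2: X=4, d=4 → death, X_3=3
t=3: X=3, d=0 → birth, X_4=4
t=4: X=4, d=2 → birth, X_5=5
t=5: X=5, d=1 → birth, X_6=6
t=6: X=6, d=7 → hold, X_7=6
t=7: X=6, d=4 → death, X_8=5


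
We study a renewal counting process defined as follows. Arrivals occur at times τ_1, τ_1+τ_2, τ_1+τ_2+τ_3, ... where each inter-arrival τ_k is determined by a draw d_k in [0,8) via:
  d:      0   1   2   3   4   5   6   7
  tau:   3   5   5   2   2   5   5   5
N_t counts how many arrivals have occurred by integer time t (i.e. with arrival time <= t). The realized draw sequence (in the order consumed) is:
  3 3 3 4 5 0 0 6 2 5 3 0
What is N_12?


draw d_1=3: τ_1=2, arrival time A_1=2
draw d_2=3: τ_2=2, arrival time A_2=4
draw d_3=3: τ_3=2, arrival time A_3=6
draw d_4=4: τ_4=2, arrival time A_4=8
draw d_5=5: τ_5=5, arrival time A_5=13
draw d_6=0: τ_6=3, arrival time A_6=16
draw d_7=0: τ_7=3, arrival time A_7=19
draw d_8=6: τ_8=5, arrival time A_8=24
draw d_9=2: τ_9=5, arrival time A_9=29
draw d_10=5: τ_10=5, arrival time A_10=34
draw d_11=3: τ_11=2, arrival time A_11=36
draw d_12=0: τ_12=3, arrival time A_12=39
N_t over t=0..12: 0:0 1:0 2:1 3:1 4:2 5:2 6:3 7:3 8:4 9:4 10:4 11:4 12:4

4


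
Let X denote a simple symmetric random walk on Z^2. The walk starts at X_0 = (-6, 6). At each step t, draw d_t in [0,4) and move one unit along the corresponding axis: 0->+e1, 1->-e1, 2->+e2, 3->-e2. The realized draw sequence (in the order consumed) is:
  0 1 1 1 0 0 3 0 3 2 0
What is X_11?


(-4, 5)

t=0: X=(-6, 6), d=0 → +e1, X_1=(-5, 6)
t=1: X=(-5, 6), d=1 → -e1, X_2=(-6, 6)
t=2: X=(-6, 6), d=1 → -e1, X_3=(-7, 6)
t=3: X=(-7, 6), d=1 → -e1, X_4=(-8, 6)
t=4: X=(-8, 6), d=0 → +e1, X_5=(-7, 6)
t=5: X=(-7, 6), d=0 → +e1, X_6=(-6, 6)
t=6: X=(-6, 6), d=3 → -e2, X_7=(-6, 5)
t=7: X=(-6, 5), d=0 → +e1, X_8=(-5, 5)
t=8: X=(-5, 5), d=3 → -e2, X_9=(-5, 4)
t=9: X=(-5, 4), d=2 → +e2, X_10=(-5, 5)
t=10: X=(-5, 5), d=0 → +e1, X_11=(-4, 5)


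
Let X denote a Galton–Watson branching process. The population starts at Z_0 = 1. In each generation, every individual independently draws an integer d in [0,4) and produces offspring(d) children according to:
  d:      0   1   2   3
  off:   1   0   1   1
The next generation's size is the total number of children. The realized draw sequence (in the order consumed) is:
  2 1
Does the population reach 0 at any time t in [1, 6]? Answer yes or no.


gen 0: Z_0=1, draws=[2], offspring=[1], Z_1=1
gen 1: Z_1=1, draws=[1], offspring=[0], Z_2=0
gen 2: Z_2=0, draws=[], offspring=[], Z_3=0
gen 3: Z_3=0, draws=[], offspring=[], Z_4=0
gen 4: Z_4=0, draws=[], offspring=[], Z_5=0
gen 5: Z_5=0, draws=[], offspring=[], Z_6=0

yes


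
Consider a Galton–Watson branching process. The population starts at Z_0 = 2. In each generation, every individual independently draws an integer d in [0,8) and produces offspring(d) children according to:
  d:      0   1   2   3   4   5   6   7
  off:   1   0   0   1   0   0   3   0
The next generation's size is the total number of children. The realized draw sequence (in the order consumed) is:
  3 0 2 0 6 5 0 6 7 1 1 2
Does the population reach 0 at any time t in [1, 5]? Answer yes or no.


yes

gen 0: Z_0=2, draws=[3, 0], offspring=[1, 1], Z_1=2
gen 1: Z_1=2, draws=[2, 0], offspring=[0, 1], Z_2=1
gen 2: Z_2=1, draws=[6], offspring=[3], Z_3=3
gen 3: Z_3=3, draws=[5, 0, 6], offspring=[0, 1, 3], Z_4=4
gen 4: Z_4=4, draws=[7, 1, 1, 2], offspring=[0, 0, 0, 0], Z_5=0


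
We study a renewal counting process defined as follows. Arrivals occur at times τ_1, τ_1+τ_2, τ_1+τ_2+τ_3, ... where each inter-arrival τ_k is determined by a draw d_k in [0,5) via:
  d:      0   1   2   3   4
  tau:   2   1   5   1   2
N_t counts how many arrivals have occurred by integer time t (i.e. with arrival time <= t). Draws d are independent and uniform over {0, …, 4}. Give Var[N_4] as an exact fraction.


474724/390625

Inter-arrival values over d=0..4: [2, 1, 5, 1, 2]
Each d has probability 1/5, so the pmf of τ is: f(1) = 2/5, f(2) = 2/5, f(5) = 1/5
Let p_n(j) = P(N_n = j), with p_0 = [1]. Condition on τ_1: p_n(0) = P(τ > n), and for j >= 1, p_n(j) = Σ_{k<=n} f(k)·p_{n−k}(j−1)
p_1 = [3/5, 2/5]  (j = 0..1)
p_2 = [1/5, 16/25, 4/25]  (j = 0..2)
p_3 = [1/5, 8/25, 52/125, 8/125]  (j = 0..3)
p_4 = [1/5, 4/25, 48/125, 144/625, 16/625]  (j = 0..4)
E[N_4] = Σ j·p_4(j) = 1076/625;  E[N_4²] = Σ j²·p_4(j) = 2612/625
Var[N_4] = 2612/625 − (1076/625)² = 474724/390625


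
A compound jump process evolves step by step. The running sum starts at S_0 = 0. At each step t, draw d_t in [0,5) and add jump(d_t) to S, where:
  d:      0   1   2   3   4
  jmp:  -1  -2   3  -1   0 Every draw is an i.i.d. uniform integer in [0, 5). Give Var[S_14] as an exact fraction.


1036/25

Outcome values over d=0..4: [-1, -2, 3, -1, 0]
Σy = -1, Σy² = 15, M = 5
μ = -1/5 = -1/5,  σ² = 15/5 − (-1/5)² = 74/25
Independent increments: Var[S_14] = 14·σ² = 14·(74/25) = 1036/25


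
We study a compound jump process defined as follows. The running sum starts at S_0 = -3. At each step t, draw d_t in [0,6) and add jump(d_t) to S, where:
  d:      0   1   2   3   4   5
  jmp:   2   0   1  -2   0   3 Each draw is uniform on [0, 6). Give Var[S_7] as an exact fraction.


161/9

Outcome values over d=0..5: [2, 0, 1, -2, 0, 3]
Σy = 4, Σy² = 18, M = 6
μ = 4/6 = 2/3,  σ² = 18/6 − (2/3)² = 23/9
Independent increments: Var[S_7] = 7·σ² = 7·(23/9) = 161/9


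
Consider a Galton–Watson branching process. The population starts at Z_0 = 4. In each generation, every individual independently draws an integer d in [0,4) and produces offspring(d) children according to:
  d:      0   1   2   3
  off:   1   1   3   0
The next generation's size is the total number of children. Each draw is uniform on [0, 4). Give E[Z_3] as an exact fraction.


125/16

Outcome values over d=0..3: [1, 1, 3, 0]
Σy = 5, Σy² = 11, M = 4
μ = 5/4 = 5/4,  σ² = 11/4 − (5/4)² = 19/16
E[Z_0] = 4
E[Z_1] = 5/4·E[Z_0] = 5
E[Z_2] = 5/4·E[Z_1] = 25/4
E[Z_3] = 5/4·E[Z_2] = 125/16


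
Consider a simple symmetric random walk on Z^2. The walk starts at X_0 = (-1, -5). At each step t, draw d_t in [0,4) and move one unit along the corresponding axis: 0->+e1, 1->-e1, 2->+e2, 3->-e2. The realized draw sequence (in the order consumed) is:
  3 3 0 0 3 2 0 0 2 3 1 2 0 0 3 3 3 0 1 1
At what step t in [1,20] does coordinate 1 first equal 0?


t=0: X=(-1, -5), d=3 → -e2, X_1=(-1, -6)
t=1: X=(-1, -6), d=3 → -e2, X_2=(-1, -7)
t=2: X=(-1, -7), d=0 → +e1, X_3=(0, -7)
t=3: X=(0, -7), d=0 → +e1, X_4=(1, -7)
t=4: X=(1, -7), d=3 → -e2, X_5=(1, -8)
t=5: X=(1, -8), d=2 → +e2, X_6=(1, -7)
t=6: X=(1, -7), d=0 → +e1, X_7=(2, -7)
t=7: X=(2, -7), d=0 → +e1, X_8=(3, -7)
t=8: X=(3, -7), d=2 → +e2, X_9=(3, -6)
t=9: X=(3, -6), d=3 → -e2, X_10=(3, -7)
t=10: X=(3, -7), d=1 → -e1, X_11=(2, -7)
t=11: X=(2, -7), d=2 → +e2, X_12=(2, -6)
t=12: X=(2, -6), d=0 → +e1, X_13=(3, -6)
t=13: X=(3, -6), d=0 → +e1, X_14=(4, -6)
t=14: X=(4, -6), d=3 → -e2, X_15=(4, -7)
t=15: X=(4, -7), d=3 → -e2, X_16=(4, -8)
t=16: X=(4, -8), d=3 → -e2, X_17=(4, -9)
t=17: X=(4, -9), d=0 → +e1, X_18=(5, -9)
t=18: X=(5, -9), d=1 → -e1, X_19=(4, -9)
t=19: X=(4, -9), d=1 → -e1, X_20=(3, -9)

3


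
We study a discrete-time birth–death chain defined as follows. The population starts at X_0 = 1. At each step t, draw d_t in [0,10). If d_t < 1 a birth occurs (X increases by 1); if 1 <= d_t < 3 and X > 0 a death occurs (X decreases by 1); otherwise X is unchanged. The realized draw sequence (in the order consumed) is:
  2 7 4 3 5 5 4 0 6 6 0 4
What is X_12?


2

t=0: X=1, d=2 → death, X_1=0
t=1: X=0, d=7 → hold, X_2=0
t=2: X=0, d=4 → hold, X_3=0
t=3: X=0, d=3 → hold, X_4=0
t=4: X=0, d=5 → hold, X_5=0
t=5: X=0, d=5 → hold, X_6=0
t=6: X=0, d=4 → hold, X_7=0
t=7: X=0, d=0 → birth, X_8=1
t=8: X=1, d=6 → hold, X_9=1
t=9: X=1, d=6 → hold, X_10=1
t=10: X=1, d=0 → birth, X_11=2
t=11: X=2, d=4 → hold, X_12=2


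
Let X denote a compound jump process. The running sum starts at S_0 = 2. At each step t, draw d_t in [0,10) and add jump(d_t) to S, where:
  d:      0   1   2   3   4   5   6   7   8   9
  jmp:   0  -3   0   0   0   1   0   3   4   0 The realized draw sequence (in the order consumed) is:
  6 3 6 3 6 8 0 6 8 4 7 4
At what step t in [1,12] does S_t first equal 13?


11

t=0: S=2, d=6, jump=0, S_1=2
t=1: S=2, d=3, jump=0, S_2=2
t=2: S=2, d=6, jump=0, S_3=2
t=3: S=2, d=3, jump=0, S_4=2
t=4: S=2, d=6, jump=0, S_5=2
t=5: S=2, d=8, jump=4, S_6=6
t=6: S=6, d=0, jump=0, S_7=6
t=7: S=6, d=6, jump=0, S_8=6
t=8: S=6, d=8, jump=4, S_9=10
t=9: S=10, d=4, jump=0, S_10=10
t=10: S=10, d=7, jump=3, S_11=13
t=11: S=13, d=4, jump=0, S_12=13


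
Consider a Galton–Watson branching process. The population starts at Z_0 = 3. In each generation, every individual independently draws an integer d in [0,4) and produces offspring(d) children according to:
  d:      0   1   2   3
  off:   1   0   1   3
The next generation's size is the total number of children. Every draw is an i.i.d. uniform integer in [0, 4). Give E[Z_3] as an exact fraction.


375/64

Outcome values over d=0..3: [1, 0, 1, 3]
Σy = 5, Σy² = 11, M = 4
μ = 5/4 = 5/4,  σ² = 11/4 − (5/4)² = 19/16
E[Z_0] = 3
E[Z_1] = 5/4·E[Z_0] = 15/4
E[Z_2] = 5/4·E[Z_1] = 75/16
E[Z_3] = 5/4·E[Z_2] = 375/64


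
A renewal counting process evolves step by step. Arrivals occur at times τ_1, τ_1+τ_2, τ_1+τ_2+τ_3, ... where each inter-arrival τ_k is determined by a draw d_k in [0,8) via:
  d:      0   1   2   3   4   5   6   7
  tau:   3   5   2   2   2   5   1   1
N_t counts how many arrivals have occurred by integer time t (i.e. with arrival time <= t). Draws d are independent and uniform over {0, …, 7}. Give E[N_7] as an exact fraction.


Inter-arrival values over d=0..7: [3, 5, 2, 2, 2, 5, 1, 1]
Each d has probability 1/8, so the pmf of τ is: f(1) = 1/4, f(2) = 3/8, f(3) = 1/8, f(5) = 1/4
Renewal equation for m(n) = E[N_n]: condition on τ_1 = k (if k <= n, one arrival plus a fresh copy on the remaining n−k steps): m(n) = F(n) + Σ_{k<=n} f(k)·m(n−k), where F(n) = P(τ <= n) and m(0) = 0
m(1) = F(1) = 1/4
m(2) = F(2) + f(1)·m(1) = 5/8 + 1/4·1/4 = 11/16
m(3) = F(3) + f(1)·m(2) + f(2)·m(1) = 3/4 + 1/4·11/16 + 3/8·1/4 = 65/64
m(4) = F(4) + f(1)·m(3) + f(2)·m(2) + f(3)·m(1) = 3/4 + 1/4·65/64 + 3/8·11/16 + 1/8·1/4 = 331/256
m(5) = F(5) + f(1)·m(4) + f(2)·m(3) + f(3)·m(2) = 1 + 1/4·331/256 + 3/8·65/64 + 1/8·11/16 = 1833/1024
m(6) = F(6) + f(1)·m(5) + f(2)·m(4) + f(3)·m(3) + f(5)·m(1) = 1 + 1/4·1833/1024 + 3/8·331/256 + 1/8·65/64 + 1/4·1/4 = 8691/4096
m(7) = F(7) + f(1)·m(6) + f(2)·m(5) + f(3)·m(4) + f(5)·m(2) = 1 + 1/4·8691/4096 + 3/8·1833/1024 + 1/8·331/256 + 1/4·11/16 = 41537/16384
E[N_7] = m(7) = 41537/16384

41537/16384


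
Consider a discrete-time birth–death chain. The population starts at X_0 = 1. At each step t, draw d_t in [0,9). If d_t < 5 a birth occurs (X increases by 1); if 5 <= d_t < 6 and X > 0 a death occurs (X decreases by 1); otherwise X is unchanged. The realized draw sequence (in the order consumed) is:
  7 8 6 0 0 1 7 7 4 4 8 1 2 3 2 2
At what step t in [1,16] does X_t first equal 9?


14

t=0: X=1, d=7 → hold, X_1=1
t=1: X=1, d=8 → hold, X_2=1
t=2: X=1, d=6 → hold, X_3=1
t=3: X=1, d=0 → birth, X_4=2
t=4: X=2, d=0 → birth, X_5=3
t=5: X=3, d=1 → birth, X_6=4
t=6: X=4, d=7 → hold, X_7=4
t=7: X=4, d=7 → hold, X_8=4
t=8: X=4, d=4 → birth, X_9=5
t=9: X=5, d=4 → birth, X_10=6
t=10: X=6, d=8 → hold, X_11=6
t=11: X=6, d=1 → birth, X_12=7
t=12: X=7, d=2 → birth, X_13=8
t=13: X=8, d=3 → birth, X_14=9
t=14: X=9, d=2 → birth, X_15=10
t=15: X=10, d=2 → birth, X_16=11


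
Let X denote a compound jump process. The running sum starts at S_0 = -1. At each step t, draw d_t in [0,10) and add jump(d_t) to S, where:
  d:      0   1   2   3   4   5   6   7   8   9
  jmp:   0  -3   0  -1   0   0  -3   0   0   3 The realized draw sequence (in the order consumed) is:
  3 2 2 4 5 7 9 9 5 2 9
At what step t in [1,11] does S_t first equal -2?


1

t=0: S=-1, d=3, jump=-1, S_1=-2
t=1: S=-2, d=2, jump=0, S_2=-2
t=2: S=-2, d=2, jump=0, S_3=-2
t=3: S=-2, d=4, jump=0, S_4=-2
t=4: S=-2, d=5, jump=0, S_5=-2
t=5: S=-2, d=7, jump=0, S_6=-2
t=6: S=-2, d=9, jump=3, S_7=1
t=7: S=1, d=9, jump=3, S_8=4
t=8: S=4, d=5, jump=0, S_9=4
t=9: S=4, d=2, jump=0, S_10=4
t=10: S=4, d=9, jump=3, S_11=7


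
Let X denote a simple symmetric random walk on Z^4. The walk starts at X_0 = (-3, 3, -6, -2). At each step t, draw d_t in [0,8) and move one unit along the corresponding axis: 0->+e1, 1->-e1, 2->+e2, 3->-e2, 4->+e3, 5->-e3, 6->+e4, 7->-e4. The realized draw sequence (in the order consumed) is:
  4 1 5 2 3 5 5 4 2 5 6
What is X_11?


(-4, 4, -8, -1)

t=0: X=(-3, 3, -6, -2), d=4 → +e3, X_1=(-3, 3, -5, -2)
t=1: X=(-3, 3, -5, -2), d=1 → -e1, X_2=(-4, 3, -5, -2)
t=2: X=(-4, 3, -5, -2), d=5 → -e3, X_3=(-4, 3, -6, -2)
t=3: X=(-4, 3, -6, -2), d=2 → +e2, X_4=(-4, 4, -6, -2)
t=4: X=(-4, 4, -6, -2), d=3 → -e2, X_5=(-4, 3, -6, -2)
t=5: X=(-4, 3, -6, -2), d=5 → -e3, X_6=(-4, 3, -7, -2)
t=6: X=(-4, 3, -7, -2), d=5 → -e3, X_7=(-4, 3, -8, -2)
t=7: X=(-4, 3, -8, -2), d=4 → +e3, X_8=(-4, 3, -7, -2)
t=8: X=(-4, 3, -7, -2), d=2 → +e2, X_9=(-4, 4, -7, -2)
t=9: X=(-4, 4, -7, -2), d=5 → -e3, X_10=(-4, 4, -8, -2)
t=10: X=(-4, 4, -8, -2), d=6 → +e4, X_11=(-4, 4, -8, -1)


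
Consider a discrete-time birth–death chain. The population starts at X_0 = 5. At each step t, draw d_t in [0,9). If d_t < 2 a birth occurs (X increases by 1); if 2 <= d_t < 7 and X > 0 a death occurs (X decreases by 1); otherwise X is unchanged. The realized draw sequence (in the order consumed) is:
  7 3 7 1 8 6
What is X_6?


t=0: X=5, d=7 → hold, X_1=5
t=1: X=5, d=3 → death, X_2=4
t=2: X=4, d=7 → hold, X_3=4
t=3: X=4, d=1 → birth, X_4=5
t=4: X=5, d=8 → hold, X_5=5
t=5: X=5, d=6 → death, X_6=4

4


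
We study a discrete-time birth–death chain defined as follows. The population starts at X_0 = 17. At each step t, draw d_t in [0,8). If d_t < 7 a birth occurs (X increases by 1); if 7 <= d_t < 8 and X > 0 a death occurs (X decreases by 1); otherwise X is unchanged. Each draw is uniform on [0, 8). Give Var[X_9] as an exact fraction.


X can drop by at most 1 per step and X_0 = 17 > T = 9, so X_t >= 17 − t >= 8 > 0 for every t <= 9: the floor at 0 (the 'and X > 0' condition) never binds. Hence X_9 = X_0 + Σ_{t<9} Y_t with i.i.d. increments Y_t = y(d_t) ∈ {+1, −1, 0}.
Outcome values over d=0..7: [1, 1, 1, 1, 1, 1, 1, -1]
Σy = 6, Σy² = 8, M = 8
μ = 6/8 = 3/4,  σ² = 8/8 − (3/4)² = 7/16
Independent increments: Var[X_9] = 9·σ² = 9·(7/16) = 63/16

63/16


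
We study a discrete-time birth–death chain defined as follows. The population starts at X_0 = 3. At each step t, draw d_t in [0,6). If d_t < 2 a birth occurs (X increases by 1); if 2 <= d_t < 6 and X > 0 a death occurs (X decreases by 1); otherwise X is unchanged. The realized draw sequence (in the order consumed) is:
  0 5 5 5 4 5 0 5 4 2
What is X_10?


t=0: X=3, d=0 → birth, X_1=4
t=1: X=4, d=5 → death, X_2=3
t=2: X=3, d=5 → death, X_3=2
t=3: X=2, d=5 → death, X_4=1
t=4: X=1, d=4 → death, X_5=0
t=5: X=0, d=5 → hold, X_6=0
t=6: X=0, d=0 → birth, X_7=1
t=7: X=1, d=5 → death, X_8=0
t=8: X=0, d=4 → hold, X_9=0
t=9: X=0, d=2 → hold, X_10=0

0


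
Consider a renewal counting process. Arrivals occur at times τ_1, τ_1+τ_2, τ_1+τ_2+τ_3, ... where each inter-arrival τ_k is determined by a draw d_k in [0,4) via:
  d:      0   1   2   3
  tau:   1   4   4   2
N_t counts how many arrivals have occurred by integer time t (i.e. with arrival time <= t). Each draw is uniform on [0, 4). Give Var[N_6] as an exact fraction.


Inter-arrival values over d=0..3: [1, 4, 4, 2]
Each d has probability 1/4, so the pmf of τ is: f(1) = 1/4, f(2) = 1/4, f(4) = 1/2
Let p_n(j) = P(N_n = j), with p_0 = [1]. Condition on τ_1: p_n(0) = P(τ > n), and for j >= 1, p_n(j) = Σ_{k<=n} f(k)·p_{n−k}(j−1)
p_1 = [3/4, 1/4]  (j = 0..1)
p_2 = [1/2, 7/16, 1/16]  (j = 0..2)
p_3 = [1/2, 5/16, 11/64, 1/64]  (j = 0..3)
p_4 = [0, 3/4, 3/16, 15/256, 1/256]  (j = 0..4)
p_5 = [0, 1/2, 25/64, 23/256, 19/1024, 1/1024]  (j = 0..5)
p_6 = [0, 1/4, 17/32, 45/256, 19/512, 23/4096, 1/4096]  (j = 0..6)
E[N_6] = Σ j·p_6(j) = 8265/4096;  E[N_6²] = Σ j²·p_6(j) = 19251/4096
Var[N_6] = 19251/4096 − (8265/4096)² = 10541871/16777216

10541871/16777216


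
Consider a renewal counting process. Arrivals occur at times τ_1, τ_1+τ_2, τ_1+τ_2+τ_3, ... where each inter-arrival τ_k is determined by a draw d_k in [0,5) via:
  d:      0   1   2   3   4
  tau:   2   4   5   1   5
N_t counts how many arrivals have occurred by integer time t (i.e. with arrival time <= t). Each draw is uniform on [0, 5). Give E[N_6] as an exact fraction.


Inter-arrival values over d=0..4: [2, 4, 5, 1, 5]
Each d has probability 1/5, so the pmf of τ is: f(1) = 1/5, f(2) = 1/5, f(4) = 1/5, f(5) = 2/5
Renewal equation for m(n) = E[N_n]: condition on τ_1 = k (if k <= n, one arrival plus a fresh copy on the remaining n−k steps): m(n) = F(n) + Σ_{k<=n} f(k)·m(n−k), where F(n) = P(τ <= n) and m(0) = 0
m(1) = F(1) = 1/5
m(2) = F(2) + f(1)·m(1) = 2/5 + 1/5·1/5 = 11/25
m(3) = F(3) + f(1)·m(2) + f(2)·m(1) = 2/5 + 1/5·11/25 + 1/5·1/5 = 66/125
m(4) = F(4) + f(1)·m(3) + f(2)·m(2) = 3/5 + 1/5·66/125 + 1/5·11/25 = 496/625
m(5) = F(5) + f(1)·m(4) + f(2)·m(3) + f(4)·m(1) = 1 + 1/5·496/625 + 1/5·66/125 + 1/5·1/5 = 4076/3125
m(6) = F(6) + f(1)·m(5) + f(2)·m(4) + f(4)·m(2) + f(5)·m(1) = 1 + 1/5·4076/3125 + 1/5·496/625 + 1/5·11/25 + 2/5·1/5 = 24806/15625
E[N_6] = m(6) = 24806/15625

24806/15625


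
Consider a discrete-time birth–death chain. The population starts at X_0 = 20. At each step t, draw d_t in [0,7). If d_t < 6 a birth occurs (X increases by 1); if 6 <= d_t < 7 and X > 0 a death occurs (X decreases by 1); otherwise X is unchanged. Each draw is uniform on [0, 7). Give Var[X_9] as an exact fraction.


216/49

X can drop by at most 1 per step and X_0 = 20 > T = 9, so X_t >= 20 − t >= 11 > 0 for every t <= 9: the floor at 0 (the 'and X > 0' condition) never binds. Hence X_9 = X_0 + Σ_{t<9} Y_t with i.i.d. increments Y_t = y(d_t) ∈ {+1, −1, 0}.
Outcome values over d=0..6: [1, 1, 1, 1, 1, 1, -1]
Σy = 5, Σy² = 7, M = 7
μ = 5/7 = 5/7,  σ² = 7/7 − (5/7)² = 24/49
Independent increments: Var[X_9] = 9·σ² = 9·(24/49) = 216/49


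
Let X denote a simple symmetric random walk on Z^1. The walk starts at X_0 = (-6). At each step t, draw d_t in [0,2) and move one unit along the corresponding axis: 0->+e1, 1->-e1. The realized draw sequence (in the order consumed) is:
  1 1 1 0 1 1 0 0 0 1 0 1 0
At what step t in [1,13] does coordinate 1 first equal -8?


2

t=0: X=(-6), d=1 → -e1, X_1=(-7)
t=1: X=(-7), d=1 → -e1, X_2=(-8)
t=2: X=(-8), d=1 → -e1, X_3=(-9)
t=3: X=(-9), d=0 → +e1, X_4=(-8)
t=4: X=(-8), d=1 → -e1, X_5=(-9)
t=5: X=(-9), d=1 → -e1, X_6=(-10)
t=6: X=(-10), d=0 → +e1, X_7=(-9)
t=7: X=(-9), d=0 → +e1, X_8=(-8)
t=8: X=(-8), d=0 → +e1, X_9=(-7)
t=9: X=(-7), d=1 → -e1, X_10=(-8)
t=10: X=(-8), d=0 → +e1, X_11=(-7)
t=11: X=(-7), d=1 → -e1, X_12=(-8)
t=12: X=(-8), d=0 → +e1, X_13=(-7)


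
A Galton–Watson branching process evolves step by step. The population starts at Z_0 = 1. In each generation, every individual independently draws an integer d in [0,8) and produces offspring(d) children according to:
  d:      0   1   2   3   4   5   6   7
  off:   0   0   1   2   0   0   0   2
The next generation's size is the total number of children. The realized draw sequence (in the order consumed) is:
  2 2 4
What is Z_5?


0

gen 0: Z_0=1, draws=[2], offspring=[1], Z_1=1
gen 1: Z_1=1, draws=[2], offspring=[1], Z_2=1
gen 2: Z_2=1, draws=[4], offspring=[0], Z_3=0
gen 3: Z_3=0, draws=[], offspring=[], Z_4=0
gen 4: Z_4=0, draws=[], offspring=[], Z_5=0


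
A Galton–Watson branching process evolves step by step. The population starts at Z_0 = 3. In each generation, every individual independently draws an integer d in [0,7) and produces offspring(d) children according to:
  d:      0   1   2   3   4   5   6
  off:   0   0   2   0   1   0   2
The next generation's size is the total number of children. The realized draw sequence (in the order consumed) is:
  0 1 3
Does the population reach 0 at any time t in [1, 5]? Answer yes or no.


yes

gen 0: Z_0=3, draws=[0, 1, 3], offspring=[0, 0, 0], Z_1=0
gen 1: Z_1=0, draws=[], offspring=[], Z_2=0
gen 2: Z_2=0, draws=[], offspring=[], Z_3=0
gen 3: Z_3=0, draws=[], offspring=[], Z_4=0
gen 4: Z_4=0, draws=[], offspring=[], Z_5=0


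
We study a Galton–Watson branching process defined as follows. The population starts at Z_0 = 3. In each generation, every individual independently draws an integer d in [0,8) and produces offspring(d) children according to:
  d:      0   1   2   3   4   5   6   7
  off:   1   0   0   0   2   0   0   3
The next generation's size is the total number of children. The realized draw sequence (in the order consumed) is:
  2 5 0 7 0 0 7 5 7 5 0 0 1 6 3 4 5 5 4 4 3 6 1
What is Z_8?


gen 0: Z_0=3, draws=[2, 5, 0], offspring=[0, 0, 1], Z_1=1
gen 1: Z_1=1, draws=[7], offspring=[3], Z_2=3
gen 2: Z_2=3, draws=[0, 0, 7], offspring=[1, 1, 3], Z_3=5
gen 3: Z_3=5, draws=[5, 7, 5, 0, 0], offspring=[0, 3, 0, 1, 1], Z_4=5
gen 4: Z_4=5, draws=[1, 6, 3, 4, 5], offspring=[0, 0, 0, 2, 0], Z_5=2
gen 5: Z_5=2, draws=[5, 4], offspring=[0, 2], Z_6=2
gen 6: Z_6=2, draws=[4, 3], offspring=[2, 0], Z_7=2
gen 7: Z_7=2, draws=[6, 1], offspring=[0, 0], Z_8=0

0


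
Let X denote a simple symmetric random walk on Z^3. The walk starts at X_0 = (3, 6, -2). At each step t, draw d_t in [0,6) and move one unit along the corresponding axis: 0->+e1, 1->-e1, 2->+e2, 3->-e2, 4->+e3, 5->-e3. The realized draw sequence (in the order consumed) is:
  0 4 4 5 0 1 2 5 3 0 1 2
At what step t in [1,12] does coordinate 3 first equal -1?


t=0: X=(3, 6, -2), d=0 → +e1, X_1=(4, 6, -2)
t=1: X=(4, 6, -2), d=4 → +e3, X_2=(4, 6, -1)
t=2: X=(4, 6, -1), d=4 → +e3, X_3=(4, 6, 0)
t=3: X=(4, 6, 0), d=5 → -e3, X_4=(4, 6, -1)
t=4: X=(4, 6, -1), d=0 → +e1, X_5=(5, 6, -1)
t=5: X=(5, 6, -1), d=1 → -e1, X_6=(4, 6, -1)
t=6: X=(4, 6, -1), d=2 → +e2, X_7=(4, 7, -1)
t=7: X=(4, 7, -1), d=5 → -e3, X_8=(4, 7, -2)
t=8: X=(4, 7, -2), d=3 → -e2, X_9=(4, 6, -2)
t=9: X=(4, 6, -2), d=0 → +e1, X_10=(5, 6, -2)
t=10: X=(5, 6, -2), d=1 → -e1, X_11=(4, 6, -2)
t=11: X=(4, 6, -2), d=2 → +e2, X_12=(4, 7, -2)

2


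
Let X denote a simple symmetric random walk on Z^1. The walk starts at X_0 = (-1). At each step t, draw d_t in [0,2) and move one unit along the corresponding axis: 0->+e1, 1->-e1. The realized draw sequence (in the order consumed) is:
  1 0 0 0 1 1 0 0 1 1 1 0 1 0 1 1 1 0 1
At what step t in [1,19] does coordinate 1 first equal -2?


t=0: X=(-1), d=1 → -e1, X_1=(-2)
t=1: X=(-2), d=0 → +e1, X_2=(-1)
t=2: X=(-1), d=0 → +e1, X_3=(0)
t=3: X=(0), d=0 → +e1, X_4=(1)
t=4: X=(1), d=1 → -e1, X_5=(0)
t=5: X=(0), d=1 → -e1, X_6=(-1)
t=6: X=(-1), d=0 → +e1, X_7=(0)
t=7: X=(0), d=0 → +e1, X_8=(1)
t=8: X=(1), d=1 → -e1, X_9=(0)
t=9: X=(0), d=1 → -e1, X_10=(-1)
t=10: X=(-1), d=1 → -e1, X_11=(-2)
t=11: X=(-2), d=0 → +e1, X_12=(-1)
t=12: X=(-1), d=1 → -e1, X_13=(-2)
t=13: X=(-2), d=0 → +e1, X_14=(-1)
t=14: X=(-1), d=1 → -e1, X_15=(-2)
t=15: X=(-2), d=1 → -e1, X_16=(-3)
t=16: X=(-3), d=1 → -e1, X_17=(-4)
t=17: X=(-4), d=0 → +e1, X_18=(-3)
t=18: X=(-3), d=1 → -e1, X_19=(-4)

1


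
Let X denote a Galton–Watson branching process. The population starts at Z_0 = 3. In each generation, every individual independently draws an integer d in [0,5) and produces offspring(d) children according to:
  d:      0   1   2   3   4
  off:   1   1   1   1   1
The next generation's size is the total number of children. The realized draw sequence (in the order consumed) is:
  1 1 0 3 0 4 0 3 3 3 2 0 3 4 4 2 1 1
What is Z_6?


gen 0: Z_0=3, draws=[1, 1, 0], offspring=[1, 1, 1], Z_1=3
gen 1: Z_1=3, draws=[3, 0, 4], offspring=[1, 1, 1], Z_2=3
gen 2: Z_2=3, draws=[0, 3, 3], offspring=[1, 1, 1], Z_3=3
gen 3: Z_3=3, draws=[3, 2, 0], offspring=[1, 1, 1], Z_4=3
gen 4: Z_4=3, draws=[3, 4, 4], offspring=[1, 1, 1], Z_5=3
gen 5: Z_5=3, draws=[2, 1, 1], offspring=[1, 1, 1], Z_6=3

3


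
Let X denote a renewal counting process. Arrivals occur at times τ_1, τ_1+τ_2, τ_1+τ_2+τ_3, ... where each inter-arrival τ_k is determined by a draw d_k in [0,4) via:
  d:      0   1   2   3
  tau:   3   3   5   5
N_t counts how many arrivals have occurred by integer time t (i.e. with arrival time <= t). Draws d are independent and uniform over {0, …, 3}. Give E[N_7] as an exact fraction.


Inter-arrival values over d=0..3: [3, 3, 5, 5]
Each d has probability 1/4, so the pmf of τ is: f(3) = 1/2, f(5) = 1/2
Renewal equation for m(n) = E[N_n]: condition on τ_1 = k (if k <= n, one arrival plus a fresh copy on the remaining n−k steps): m(n) = F(n) + Σ_{k<=n} f(k)·m(n−k), where F(n) = P(τ <= n) and m(0) = 0
m(1) = F(1) = 0
m(2) = F(2) = 0
m(3) = F(3) = 1/2
m(4) = F(4) = 1/2
m(5) = F(5) = 1
m(6) = F(6) + f(3)·m(3) = 1 + 1/2·1/2 = 5/4
m(7) = F(7) + f(3)·m(4) = 1 + 1/2·1/2 = 5/4
E[N_7] = m(7) = 5/4

5/4


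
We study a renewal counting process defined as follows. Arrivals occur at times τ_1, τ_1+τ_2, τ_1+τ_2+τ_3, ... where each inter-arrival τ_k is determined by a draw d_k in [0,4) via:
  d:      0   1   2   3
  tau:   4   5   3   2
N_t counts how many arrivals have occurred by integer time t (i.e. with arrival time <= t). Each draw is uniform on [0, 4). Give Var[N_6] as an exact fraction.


Inter-arrival values over d=0..3: [4, 5, 3, 2]
Each d has probability 1/4, so the pmf of τ is: f(2) = 1/4, f(3) = 1/4, f(4) = 1/4, f(5) = 1/4
Let p_n(j) = P(N_n = j), with p_0 = [1]. Condition on τ_1: p_n(0) = P(τ > n), and for j >= 1, p_n(j) = Σ_{k<=n} f(k)·p_{n−k}(j−1)
p_1 = [1]  (j = 0)
p_2 = [3/4, 1/4]  (j = 0..1)
p_3 = [1/2, 1/2]  (j = 0..1)
p_4 = [1/4, 11/16, 1/16]  (j = 0..2)
p_5 = [0, 13/16, 3/16]  (j = 0..2)
p_6 = [0, 5/8, 23/64, 1/64]  (j = 0..3)
E[N_6] = Σ j·p_6(j) = 89/64;  E[N_6²] = Σ j²·p_6(j) = 141/64
Var[N_6] = 141/64 − (89/64)² = 1103/4096

1103/4096


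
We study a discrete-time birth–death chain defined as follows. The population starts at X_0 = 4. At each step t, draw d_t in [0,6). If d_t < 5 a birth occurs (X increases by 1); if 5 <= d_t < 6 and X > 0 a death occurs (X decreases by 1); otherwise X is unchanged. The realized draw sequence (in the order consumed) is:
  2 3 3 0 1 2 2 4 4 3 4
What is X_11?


t=0: X=4, d=2 → birth, X_1=5
t=1: X=5, d=3 → birth, X_2=6
t=2: X=6, d=3 → birth, X_3=7
t=3: X=7, d=0 → birth, X_4=8
t=4: X=8, d=1 → birth, X_5=9
t=5: X=9, d=2 → birth, X_6=10
t=6: X=10, d=2 → birth, X_7=11
t=7: X=11, d=4 → birth, X_8=12
t=8: X=12, d=4 → birth, X_9=13
t=9: X=13, d=3 → birth, X_10=14
t=10: X=14, d=4 → birth, X_11=15

15


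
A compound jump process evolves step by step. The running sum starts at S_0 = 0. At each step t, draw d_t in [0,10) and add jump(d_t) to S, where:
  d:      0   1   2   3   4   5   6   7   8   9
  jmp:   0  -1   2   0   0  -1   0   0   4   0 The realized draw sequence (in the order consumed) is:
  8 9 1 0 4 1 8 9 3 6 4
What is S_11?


6

t=0: S=0, d=8, jump=4, S_1=4
t=1: S=4, d=9, jump=0, S_2=4
t=2: S=4, d=1, jump=-1, S_3=3
t=3: S=3, d=0, jump=0, S_4=3
t=4: S=3, d=4, jump=0, S_5=3
t=5: S=3, d=1, jump=-1, S_6=2
t=6: S=2, d=8, jump=4, S_7=6
t=7: S=6, d=9, jump=0, S_8=6
t=8: S=6, d=3, jump=0, S_9=6
t=9: S=6, d=6, jump=0, S_10=6
t=10: S=6, d=4, jump=0, S_11=6


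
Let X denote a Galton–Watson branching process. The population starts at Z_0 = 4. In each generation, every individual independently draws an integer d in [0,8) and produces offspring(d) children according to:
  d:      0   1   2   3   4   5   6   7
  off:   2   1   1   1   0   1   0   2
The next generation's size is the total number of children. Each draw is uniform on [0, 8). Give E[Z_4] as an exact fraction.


Outcome values over d=0..7: [2, 1, 1, 1, 0, 1, 0, 2]
Σy = 8, Σy² = 12, M = 8
μ = 8/8 = 1,  σ² = 12/8 − (1)² = 1/2
E[Z_0] = 4
E[Z_1] = 1·E[Z_0] = 4
E[Z_2] = 1·E[Z_1] = 4
E[Z_3] = 1·E[Z_2] = 4
E[Z_4] = 1·E[Z_3] = 4

4


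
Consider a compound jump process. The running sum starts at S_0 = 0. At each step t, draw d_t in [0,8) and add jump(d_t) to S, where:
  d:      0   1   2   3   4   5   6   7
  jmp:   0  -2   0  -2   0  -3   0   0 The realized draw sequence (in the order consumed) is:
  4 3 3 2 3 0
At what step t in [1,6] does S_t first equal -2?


2

t=0: S=0, d=4, jump=0, S_1=0
t=1: S=0, d=3, jump=-2, S_2=-2
t=2: S=-2, d=3, jump=-2, S_3=-4
t=3: S=-4, d=2, jump=0, S_4=-4
t=4: S=-4, d=3, jump=-2, S_5=-6
t=5: S=-6, d=0, jump=0, S_6=-6


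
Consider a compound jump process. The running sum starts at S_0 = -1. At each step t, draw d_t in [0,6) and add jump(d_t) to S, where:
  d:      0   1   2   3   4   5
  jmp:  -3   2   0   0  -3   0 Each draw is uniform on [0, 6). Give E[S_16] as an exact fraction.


-35/3

Outcome values over d=0..5: [-3, 2, 0, 0, -3, 0]
Σy = -4, Σy² = 22, M = 6
μ = -4/6 = -2/3,  σ² = 22/6 − (-2/3)² = 29/9
E[S_16] = -1 + 16·(-2/3) = -35/3


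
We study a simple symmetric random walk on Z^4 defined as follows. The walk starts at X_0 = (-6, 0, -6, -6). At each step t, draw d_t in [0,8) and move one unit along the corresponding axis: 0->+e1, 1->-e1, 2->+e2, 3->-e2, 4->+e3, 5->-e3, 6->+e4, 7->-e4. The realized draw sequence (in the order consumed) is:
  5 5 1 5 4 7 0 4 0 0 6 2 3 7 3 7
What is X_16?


t=0: X=(-6, 0, -6, -6), d=5 → -e3, X_1=(-6, 0, -7, -6)
t=1: X=(-6, 0, -7, -6), d=5 → -e3, X_2=(-6, 0, -8, -6)
t=2: X=(-6, 0, -8, -6), d=1 → -e1, X_3=(-7, 0, -8, -6)
t=3: X=(-7, 0, -8, -6), d=5 → -e3, X_4=(-7, 0, -9, -6)
t=4: X=(-7, 0, -9, -6), d=4 → +e3, X_5=(-7, 0, -8, -6)
t=5: X=(-7, 0, -8, -6), d=7 → -e4, X_6=(-7, 0, -8, -7)
t=6: X=(-7, 0, -8, -7), d=0 → +e1, X_7=(-6, 0, -8, -7)
t=7: X=(-6, 0, -8, -7), d=4 → +e3, X_8=(-6, 0, -7, -7)
t=8: X=(-6, 0, -7, -7), d=0 → +e1, X_9=(-5, 0, -7, -7)
t=9: X=(-5, 0, -7, -7), d=0 → +e1, X_10=(-4, 0, -7, -7)
t=10: X=(-4, 0, -7, -7), d=6 → +e4, X_11=(-4, 0, -7, -6)
t=11: X=(-4, 0, -7, -6), d=2 → +e2, X_12=(-4, 1, -7, -6)
t=12: X=(-4, 1, -7, -6), d=3 → -e2, X_13=(-4, 0, -7, -6)
t=13: X=(-4, 0, -7, -6), d=7 → -e4, X_14=(-4, 0, -7, -7)
t=14: X=(-4, 0, -7, -7), d=3 → -e2, X_15=(-4, -1, -7, -7)
t=15: X=(-4, -1, -7, -7), d=7 → -e4, X_16=(-4, -1, -7, -8)

(-4, -1, -7, -8)
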